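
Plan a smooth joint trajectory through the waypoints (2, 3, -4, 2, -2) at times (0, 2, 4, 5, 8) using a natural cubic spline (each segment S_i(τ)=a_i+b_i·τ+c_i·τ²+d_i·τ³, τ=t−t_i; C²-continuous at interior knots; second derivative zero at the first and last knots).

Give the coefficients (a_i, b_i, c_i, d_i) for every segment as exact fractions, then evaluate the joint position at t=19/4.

Δ: Δ0=1/2, Δ1=-7/2, Δ2=6, Δ3=-4/3
row 1: diag=8, rhs=-24; c'=1/4, d'=-3
row 2: denom=6−2·1/4=11/2; d'=(57−2·-3)/(11/2)=126/11
row 3: denom=8−1·2/11=86/11; d'=(-44−1·126/11)/(86/11)=-305/43
back: M3=-305/43
back: M2=126/11−2/11·-305/43=548/43
back: M1=-3−1/4·548/43=-266/43
M: M0=0, M1=-266/43, M2=548/43, M3=-305/43, M4=0
seg 0: a=2, c=M0/2=0, d=(M1−M0)/(6·2)=-133/258, b=Δ0−h0·(2M0+M1)/6=661/258
seg 1: a=3, c=M1/2=-133/43, d=(M2−M1)/(6·2)=407/258, b=Δ1−h1·(2M1+M2)/6=-935/258
seg 2: a=-4, c=M2/2=274/43, d=(M3−M2)/(6·1)=-853/258, b=Δ2−h2·(2M2+M3)/6=757/258
seg 3: a=2, c=M3/2=-305/86, d=(M4−M3)/(6·3)=305/774, b=Δ3−h3·(2M3+M4)/6=743/129
t_q=19/4 → seg 2, τ=3/4; S=-4+757/258·τ+274/43·τ²+-853/258·τ³=2147/5504

  seg 0: a=2 b=661/258 c=0 d=-133/258
  seg 1: a=3 b=-935/258 c=-133/43 d=407/258
  seg 2: a=-4 b=757/258 c=274/43 d=-853/258
  seg 3: a=2 b=743/129 c=-305/86 d=305/774
S(19/4) = 2147/5504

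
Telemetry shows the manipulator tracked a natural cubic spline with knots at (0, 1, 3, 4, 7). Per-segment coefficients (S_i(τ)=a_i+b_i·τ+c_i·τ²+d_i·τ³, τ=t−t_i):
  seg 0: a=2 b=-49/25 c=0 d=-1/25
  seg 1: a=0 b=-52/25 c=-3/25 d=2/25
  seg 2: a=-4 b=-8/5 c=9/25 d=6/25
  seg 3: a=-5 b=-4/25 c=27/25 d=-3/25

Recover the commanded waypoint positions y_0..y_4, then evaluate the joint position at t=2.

y_0 = S_0(0) = a_0 = 2
y_1 = S_1(0) = a_1 = 0
y_2 = S_2(0) = a_2 = -4
y_3 = S_3(0) = a_3 = -5
y_4 = S_3(3) = 1
t_q=2 is in segment 1 (τ=1); S_1(τ)=-53/25

y_0=2 y_1=0 y_2=-4 y_3=-5 y_4=1
S(2) = -53/25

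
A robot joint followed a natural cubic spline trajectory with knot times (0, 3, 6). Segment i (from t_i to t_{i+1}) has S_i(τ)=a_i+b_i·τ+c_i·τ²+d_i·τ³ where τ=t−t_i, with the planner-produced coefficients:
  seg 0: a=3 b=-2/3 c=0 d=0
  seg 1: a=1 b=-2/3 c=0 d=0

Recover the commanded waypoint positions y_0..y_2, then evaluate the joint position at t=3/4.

y_0=3 y_1=1 y_2=-1
S(3/4) = 5/2

y_0 = S_0(0) = a_0 = 3
y_1 = S_1(0) = a_1 = 1
y_2 = S_1(3) = -1
t_q=3/4 is in segment 0 (τ=3/4); S_0(τ)=5/2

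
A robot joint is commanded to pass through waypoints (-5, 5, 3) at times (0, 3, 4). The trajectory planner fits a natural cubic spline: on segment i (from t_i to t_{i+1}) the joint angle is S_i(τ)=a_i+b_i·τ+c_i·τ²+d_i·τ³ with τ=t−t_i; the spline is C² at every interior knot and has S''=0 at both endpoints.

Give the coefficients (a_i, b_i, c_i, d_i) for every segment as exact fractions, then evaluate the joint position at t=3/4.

Δ: Δ0=10/3, Δ1=-2
row 1: diag=8, rhs=-32; c'=1/8, d'=-4
back: M1=-4
M: M0=0, M1=-4, M2=0
seg 0: a=-5, c=M0/2=0, d=(M1−M0)/(6·3)=-2/9, b=Δ0−h0·(2M0+M1)/6=16/3
seg 1: a=5, c=M1/2=-2, d=(M2−M1)/(6·1)=2/3, b=Δ1−h1·(2M1+M2)/6=-2/3
t_q=3/4 → seg 0, τ=3/4; S=-5+16/3·τ+0·τ²+-2/9·τ³=-35/32

  seg 0: a=-5 b=16/3 c=0 d=-2/9
  seg 1: a=5 b=-2/3 c=-2 d=2/3
S(3/4) = -35/32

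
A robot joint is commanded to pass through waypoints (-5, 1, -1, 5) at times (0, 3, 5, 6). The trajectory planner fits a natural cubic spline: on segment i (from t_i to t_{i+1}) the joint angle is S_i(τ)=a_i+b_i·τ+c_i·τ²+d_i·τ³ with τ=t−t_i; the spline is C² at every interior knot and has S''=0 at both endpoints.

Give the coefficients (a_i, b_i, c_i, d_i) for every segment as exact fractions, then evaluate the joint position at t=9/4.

  seg 0: a=-5 b=26/7 c=0 d=-4/21
  seg 1: a=1 b=-10/7 c=-12/7 d=27/28
  seg 2: a=-1 b=23/7 c=57/14 d=-19/14
S(9/4) = 19/16

Δ: Δ0=2, Δ1=-1, Δ2=6
row 1: diag=10, rhs=-18; c'=1/5, d'=-9/5
row 2: denom=6−2·1/5=28/5; d'=(42−2·-9/5)/(28/5)=57/7
back: M2=57/7
back: M1=-9/5−1/5·57/7=-24/7
M: M0=0, M1=-24/7, M2=57/7, M3=0
seg 0: a=-5, c=M0/2=0, d=(M1−M0)/(6·3)=-4/21, b=Δ0−h0·(2M0+M1)/6=26/7
seg 1: a=1, c=M1/2=-12/7, d=(M2−M1)/(6·2)=27/28, b=Δ1−h1·(2M1+M2)/6=-10/7
seg 2: a=-1, c=M2/2=57/14, d=(M3−M2)/(6·1)=-19/14, b=Δ2−h2·(2M2+M3)/6=23/7
t_q=9/4 → seg 0, τ=9/4; S=-5+26/7·τ+0·τ²+-4/21·τ³=19/16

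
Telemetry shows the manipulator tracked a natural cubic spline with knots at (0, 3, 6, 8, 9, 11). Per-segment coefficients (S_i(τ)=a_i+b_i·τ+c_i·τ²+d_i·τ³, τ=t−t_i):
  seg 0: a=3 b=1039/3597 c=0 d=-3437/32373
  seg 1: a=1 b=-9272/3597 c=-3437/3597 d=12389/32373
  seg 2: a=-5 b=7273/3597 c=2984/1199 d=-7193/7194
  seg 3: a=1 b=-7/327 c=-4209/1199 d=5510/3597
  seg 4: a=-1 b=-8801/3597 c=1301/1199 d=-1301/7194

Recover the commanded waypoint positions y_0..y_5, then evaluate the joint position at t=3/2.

y_0 = S_0(0) = a_0 = 3
y_1 = S_1(0) = a_1 = 1
y_2 = S_2(0) = a_2 = -5
y_3 = S_3(0) = a_3 = 1
y_4 = S_4(0) = a_4 = -1
y_5 = S_4(2) = -3
t_q=3/2 is in segment 0 (τ=3/2); S_0(τ)=29495/9592

y_0=3 y_1=1 y_2=-5 y_3=1 y_4=-1 y_5=-3
S(3/2) = 29495/9592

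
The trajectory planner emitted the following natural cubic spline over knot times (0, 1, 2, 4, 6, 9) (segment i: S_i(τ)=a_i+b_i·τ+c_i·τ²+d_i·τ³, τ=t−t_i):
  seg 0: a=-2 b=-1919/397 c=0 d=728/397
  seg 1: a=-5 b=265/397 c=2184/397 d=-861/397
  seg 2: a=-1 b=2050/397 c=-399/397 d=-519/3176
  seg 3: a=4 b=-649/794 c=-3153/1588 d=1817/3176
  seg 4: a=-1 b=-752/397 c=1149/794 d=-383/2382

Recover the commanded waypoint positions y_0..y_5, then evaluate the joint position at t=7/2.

y_0 = S_0(0) = a_0 = -2
y_1 = S_1(0) = a_1 = -5
y_2 = S_2(0) = a_2 = -1
y_3 = S_3(0) = a_3 = 4
y_4 = S_4(0) = a_4 = -1
y_5 = S_4(3) = 2
t_q=7/2 is in segment 2 (τ=3/2); S_2(τ)=99923/25408

y_0=-2 y_1=-5 y_2=-1 y_3=4 y_4=-1 y_5=2
S(7/2) = 99923/25408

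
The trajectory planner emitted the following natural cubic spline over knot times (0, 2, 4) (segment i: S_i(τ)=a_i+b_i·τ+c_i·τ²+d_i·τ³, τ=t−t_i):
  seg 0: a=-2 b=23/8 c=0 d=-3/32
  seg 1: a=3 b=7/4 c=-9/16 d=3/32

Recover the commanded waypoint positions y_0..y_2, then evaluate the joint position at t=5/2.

y_0 = S_0(0) = a_0 = -2
y_1 = S_1(0) = a_1 = 3
y_2 = S_1(2) = 5
t_q=5/2 is in segment 1 (τ=1/2); S_1(τ)=959/256

y_0=-2 y_1=3 y_2=5
S(5/2) = 959/256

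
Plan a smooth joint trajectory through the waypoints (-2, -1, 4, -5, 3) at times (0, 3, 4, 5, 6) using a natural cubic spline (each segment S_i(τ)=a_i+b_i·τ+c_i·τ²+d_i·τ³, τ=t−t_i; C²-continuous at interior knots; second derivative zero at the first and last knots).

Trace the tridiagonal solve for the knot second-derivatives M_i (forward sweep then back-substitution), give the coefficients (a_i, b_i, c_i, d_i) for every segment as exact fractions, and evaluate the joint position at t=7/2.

  seg 0: a=-2 b=-1171/348 c=0 d=143/348
  seg 1: a=-1 b=1345/174 c=429/116 d=-2237/348
  seg 2: a=4 b=-1447/348 c=-452/29 d=3739/348
  seg 3: a=-5 b=-539/174 c=1931/116 d=-1931/348
S(7/2) = 2771/928

Δ: Δ0=1/3, Δ1=5, Δ2=-9, Δ3=8
row 1: diag=8, rhs=28; c'=1/8, d'=7/2
row 2: denom=4−1·1/8=31/8; d'=(-84−1·7/2)/(31/8)=-700/31
row 3: denom=4−1·8/31=116/31; d'=(102−1·-700/31)/(116/31)=1931/58
back: M3=1931/58
back: M2=-700/31−8/31·1931/58=-904/29
back: M1=7/2−1/8·-904/29=429/58
M: M0=0, M1=429/58, M2=-904/29, M3=1931/58, M4=0
seg 0: a=-2, c=M0/2=0, d=(M1−M0)/(6·3)=143/348, b=Δ0−h0·(2M0+M1)/6=-1171/348
seg 1: a=-1, c=M1/2=429/116, d=(M2−M1)/(6·1)=-2237/348, b=Δ1−h1·(2M1+M2)/6=1345/174
seg 2: a=4, c=M2/2=-452/29, d=(M3−M2)/(6·1)=3739/348, b=Δ2−h2·(2M2+M3)/6=-1447/348
seg 3: a=-5, c=M3/2=1931/116, d=(M4−M3)/(6·1)=-1931/348, b=Δ3−h3·(2M3+M4)/6=-539/174
t_q=7/2 → seg 1, τ=1/2; S=-1+1345/174·τ+429/116·τ²+-2237/348·τ³=2771/928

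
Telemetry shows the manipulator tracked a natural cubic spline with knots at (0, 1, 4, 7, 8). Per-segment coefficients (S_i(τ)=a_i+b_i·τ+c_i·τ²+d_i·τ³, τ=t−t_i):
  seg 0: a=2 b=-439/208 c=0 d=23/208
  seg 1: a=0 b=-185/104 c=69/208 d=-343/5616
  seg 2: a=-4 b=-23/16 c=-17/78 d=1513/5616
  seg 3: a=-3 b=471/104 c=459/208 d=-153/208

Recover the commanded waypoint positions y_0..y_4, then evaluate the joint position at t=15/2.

y_0 = S_0(0) = a_0 = 2
y_1 = S_1(0) = a_1 = 0
y_2 = S_2(0) = a_2 = -4
y_3 = S_3(0) = a_3 = -3
y_4 = S_3(1) = 3
t_q=15/2 is in segment 3 (τ=1/2); S_3(τ)=-459/1664

y_0=2 y_1=0 y_2=-4 y_3=-3 y_4=3
S(15/2) = -459/1664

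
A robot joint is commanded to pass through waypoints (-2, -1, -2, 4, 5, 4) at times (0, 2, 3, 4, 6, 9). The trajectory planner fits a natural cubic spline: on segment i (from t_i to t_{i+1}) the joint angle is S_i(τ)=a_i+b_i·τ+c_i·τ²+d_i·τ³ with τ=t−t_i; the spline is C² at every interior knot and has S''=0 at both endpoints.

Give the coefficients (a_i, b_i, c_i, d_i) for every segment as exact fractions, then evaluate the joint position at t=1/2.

Δ: Δ0=1/2, Δ1=-1, Δ2=6, Δ3=1/2, Δ4=-1/3
row 1: diag=6, rhs=-9; c'=1/6, d'=-3/2
row 2: denom=4−1·1/6=23/6; d'=(42−1·-3/2)/(23/6)=261/23
row 3: denom=6−1·6/23=132/23; d'=(-33−1·261/23)/(132/23)=-85/11
row 4: denom=10−2·23/66=307/33; d'=(-5−2·-85/11)/(307/33)=345/307
back: M4=345/307
back: M3=-85/11−23/66·345/307=-4985/614
back: M2=261/23−6/23·-4985/614=4134/307
back: M1=-3/2−1/6·4134/307=-2299/614
M: M0=0, M1=-2299/614, M2=4134/307, M3=-4985/614, M4=345/307, M5=0
seg 0: a=-2, c=M0/2=0, d=(M1−M0)/(6·2)=-2299/7368, b=Δ0−h0·(2M0+M1)/6=1610/921
seg 1: a=-1, c=M1/2=-2299/1228, d=(M2−M1)/(6·1)=10567/3684, b=Δ1−h1·(2M1+M2)/6=-3677/1842
seg 2: a=-2, c=M2/2=2067/307, d=(M3−M2)/(6·1)=-13253/3684, b=Δ2−h2·(2M2+M3)/6=10553/3684
seg 3: a=4, c=M3/2=-4985/1228, d=(M4−M3)/(6·2)=5675/7368, b=Δ3−h3·(2M3+M4)/6=10201/1842
seg 4: a=5, c=M4/2=345/614, d=(M5−M4)/(6·3)=-115/1842, b=Δ4−h4·(2M4+M5)/6=-1342/921
t_q=1/2 → seg 0, τ=1/2; S=-2+1610/921·τ+0·τ²+-2299/7368·τ³=-22889/19648

  seg 0: a=-2 b=1610/921 c=0 d=-2299/7368
  seg 1: a=-1 b=-3677/1842 c=-2299/1228 d=10567/3684
  seg 2: a=-2 b=10553/3684 c=2067/307 d=-13253/3684
  seg 3: a=4 b=10201/1842 c=-4985/1228 d=5675/7368
  seg 4: a=5 b=-1342/921 c=345/614 d=-115/1842
S(1/2) = -22889/19648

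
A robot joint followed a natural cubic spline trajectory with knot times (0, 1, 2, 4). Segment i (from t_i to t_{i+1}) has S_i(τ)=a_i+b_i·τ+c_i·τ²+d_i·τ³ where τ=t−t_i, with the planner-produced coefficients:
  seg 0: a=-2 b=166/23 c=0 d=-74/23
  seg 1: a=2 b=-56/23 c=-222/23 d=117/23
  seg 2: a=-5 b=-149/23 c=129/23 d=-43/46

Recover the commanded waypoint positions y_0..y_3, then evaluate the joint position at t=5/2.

y_0=-2 y_1=2 y_2=-5 y_3=-3
S(5/2) = -2559/368

y_0 = S_0(0) = a_0 = -2
y_1 = S_1(0) = a_1 = 2
y_2 = S_2(0) = a_2 = -5
y_3 = S_2(2) = -3
t_q=5/2 is in segment 2 (τ=1/2); S_2(τ)=-2559/368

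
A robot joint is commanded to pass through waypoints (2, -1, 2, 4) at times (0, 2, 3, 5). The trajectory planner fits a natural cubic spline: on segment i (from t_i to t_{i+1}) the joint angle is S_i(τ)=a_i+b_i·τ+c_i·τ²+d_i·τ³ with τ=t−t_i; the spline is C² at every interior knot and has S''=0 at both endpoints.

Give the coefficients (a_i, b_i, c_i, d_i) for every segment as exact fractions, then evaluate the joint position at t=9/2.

  seg 0: a=2 b=-221/70 c=0 d=29/70
  seg 1: a=-1 b=127/70 c=87/35 d=-13/10
  seg 2: a=2 b=101/35 c=-99/70 d=33/140
S(9/2) = 883/224

Δ: Δ0=-3/2, Δ1=3, Δ2=1
row 1: diag=6, rhs=27; c'=1/6, d'=9/2
row 2: denom=6−1·1/6=35/6; d'=(-12−1·9/2)/(35/6)=-99/35
back: M2=-99/35
back: M1=9/2−1/6·-99/35=174/35
M: M0=0, M1=174/35, M2=-99/35, M3=0
seg 0: a=2, c=M0/2=0, d=(M1−M0)/(6·2)=29/70, b=Δ0−h0·(2M0+M1)/6=-221/70
seg 1: a=-1, c=M1/2=87/35, d=(M2−M1)/(6·1)=-13/10, b=Δ1−h1·(2M1+M2)/6=127/70
seg 2: a=2, c=M2/2=-99/70, d=(M3−M2)/(6·2)=33/140, b=Δ2−h2·(2M2+M3)/6=101/35
t_q=9/2 → seg 2, τ=3/2; S=2+101/35·τ+-99/70·τ²+33/140·τ³=883/224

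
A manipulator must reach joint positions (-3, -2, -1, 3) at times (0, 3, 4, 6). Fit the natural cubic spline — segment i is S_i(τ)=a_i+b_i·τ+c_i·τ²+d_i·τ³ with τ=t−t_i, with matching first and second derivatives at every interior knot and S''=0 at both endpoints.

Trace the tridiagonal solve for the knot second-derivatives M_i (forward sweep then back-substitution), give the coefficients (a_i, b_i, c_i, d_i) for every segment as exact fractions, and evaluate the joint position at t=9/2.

Δ: Δ0=1/3, Δ1=1, Δ2=2
row 1: diag=8, rhs=4; c'=1/8, d'=1/2
row 2: denom=6−1·1/8=47/8; d'=(6−1·1/2)/(47/8)=44/47
back: M2=44/47
back: M1=1/2−1/8·44/47=18/47
M: M0=0, M1=18/47, M2=44/47, M3=0
seg 0: a=-3, c=M0/2=0, d=(M1−M0)/(6·3)=1/47, b=Δ0−h0·(2M0+M1)/6=20/141
seg 1: a=-2, c=M1/2=9/47, d=(M2−M1)/(6·1)=13/141, b=Δ1−h1·(2M1+M2)/6=101/141
seg 2: a=-1, c=M2/2=22/47, d=(M3−M2)/(6·2)=-11/141, b=Δ2−h2·(2M2+M3)/6=194/141
t_q=9/2 → seg 2, τ=1/2; S=-1+194/141·τ+22/47·τ²+-11/141·τ³=-77/376

  seg 0: a=-3 b=20/141 c=0 d=1/47
  seg 1: a=-2 b=101/141 c=9/47 d=13/141
  seg 2: a=-1 b=194/141 c=22/47 d=-11/141
S(9/2) = -77/376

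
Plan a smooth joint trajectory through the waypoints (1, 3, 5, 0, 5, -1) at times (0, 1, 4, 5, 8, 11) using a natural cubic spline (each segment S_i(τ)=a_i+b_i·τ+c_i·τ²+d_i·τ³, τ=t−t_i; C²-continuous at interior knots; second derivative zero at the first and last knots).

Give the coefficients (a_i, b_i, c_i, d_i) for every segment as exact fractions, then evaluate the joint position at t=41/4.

Δ: Δ0=2, Δ1=2/3, Δ2=-5, Δ3=5/3, Δ4=-2
row 1: diag=8, rhs=-8; c'=3/8, d'=-1
row 2: denom=8−3·3/8=55/8; d'=(-34−3·-1)/(55/8)=-248/55
row 3: denom=8−1·8/55=432/55; d'=(40−1·-248/55)/(432/55)=17/3
row 4: denom=12−3·55/144=521/48; d'=(-22−3·17/3)/(521/48)=-1872/521
back: M4=-1872/521
back: M3=17/3−55/144·-1872/521=11002/1563
back: M2=-248/55−8/55·11002/1563=-8648/1563
back: M1=-1−3/8·-8648/1563=560/521
M: M0=0, M1=560/521, M2=-8648/1563, M3=11002/1563, M4=-1872/521, M5=0
seg 0: a=1, c=M0/2=0, d=(M1−M0)/(6·1)=280/1563, b=Δ0−h0·(2M0+M1)/6=2846/1563
seg 1: a=3, c=M1/2=280/521, d=(M2−M1)/(6·3)=-5164/14067, b=Δ1−h1·(2M1+M2)/6=3686/1563
seg 2: a=5, c=M2/2=-4324/1563, d=(M3−M2)/(6·1)=3275/1563, b=Δ2−h2·(2M2+M3)/6=-6766/1563
seg 3: a=0, c=M3/2=5501/1563, d=(M4−M3)/(6·3)=-8309/14067, b=Δ3−h3·(2M3+M4)/6=-1863/521
seg 4: a=5, c=M4/2=-936/521, d=(M5−M4)/(6·3)=104/521, b=Δ4−h4·(2M4+M5)/6=830/521
t_q=41/4 → seg 4, τ=9/4; S=5+830/521·τ+-936/521·τ²+104/521·τ³=7349/4168

  seg 0: a=1 b=2846/1563 c=0 d=280/1563
  seg 1: a=3 b=3686/1563 c=280/521 d=-5164/14067
  seg 2: a=5 b=-6766/1563 c=-4324/1563 d=3275/1563
  seg 3: a=0 b=-1863/521 c=5501/1563 d=-8309/14067
  seg 4: a=5 b=830/521 c=-936/521 d=104/521
S(41/4) = 7349/4168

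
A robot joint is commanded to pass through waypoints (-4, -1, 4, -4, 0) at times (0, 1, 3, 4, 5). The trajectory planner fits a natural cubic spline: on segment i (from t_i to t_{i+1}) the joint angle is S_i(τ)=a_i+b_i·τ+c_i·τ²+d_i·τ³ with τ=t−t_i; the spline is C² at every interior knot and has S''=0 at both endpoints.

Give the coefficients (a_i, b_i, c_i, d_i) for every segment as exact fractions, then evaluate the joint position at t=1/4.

Δ: Δ0=3, Δ1=5/2, Δ2=-8, Δ3=4
row 1: diag=6, rhs=-3; c'=1/3, d'=-1/2
row 2: denom=6−2·1/3=16/3; d'=(-63−2·-1/2)/(16/3)=-93/8
row 3: denom=4−1·3/16=61/16; d'=(72−1·-93/8)/(61/16)=1338/61
back: M3=1338/61
back: M2=-93/8−3/16·1338/61=-960/61
back: M1=-1/2−1/3·-960/61=579/122
M: M0=0, M1=579/122, M2=-960/61, M3=1338/61, M4=0
seg 0: a=-4, c=M0/2=0, d=(M1−M0)/(6·1)=193/244, b=Δ0−h0·(2M0+M1)/6=539/244
seg 1: a=-1, c=M1/2=579/244, d=(M2−M1)/(6·2)=-833/488, b=Δ1−h1·(2M1+M2)/6=559/122
seg 2: a=4, c=M2/2=-480/61, d=(M3−M2)/(6·1)=383/61, b=Δ2−h2·(2M2+M3)/6=-391/61
seg 3: a=-4, c=M3/2=669/61, d=(M4−M3)/(6·1)=-223/61, b=Δ3−h3·(2M3+M4)/6=-202/61
t_q=1/4 → seg 0, τ=1/4; S=-4+539/244·τ+0·τ²+193/244·τ³=-53647/15616

  seg 0: a=-4 b=539/244 c=0 d=193/244
  seg 1: a=-1 b=559/122 c=579/244 d=-833/488
  seg 2: a=4 b=-391/61 c=-480/61 d=383/61
  seg 3: a=-4 b=-202/61 c=669/61 d=-223/61
S(1/4) = -53647/15616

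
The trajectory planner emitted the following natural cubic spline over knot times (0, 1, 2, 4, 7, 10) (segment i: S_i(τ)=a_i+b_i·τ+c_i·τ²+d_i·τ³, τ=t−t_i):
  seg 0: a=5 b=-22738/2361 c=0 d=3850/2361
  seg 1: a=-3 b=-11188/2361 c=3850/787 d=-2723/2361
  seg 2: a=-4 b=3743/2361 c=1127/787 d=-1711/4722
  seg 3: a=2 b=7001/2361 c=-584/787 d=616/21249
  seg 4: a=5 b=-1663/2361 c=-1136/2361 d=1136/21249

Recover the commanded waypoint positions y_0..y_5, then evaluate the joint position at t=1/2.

y_0 = S_0(0) = a_0 = 5
y_1 = S_1(0) = a_1 = -3
y_2 = S_2(0) = a_2 = -4
y_3 = S_3(0) = a_3 = 2
y_4 = S_4(0) = a_4 = 5
y_5 = S_4(3) = 0
t_q=1/2 is in segment 0 (τ=1/2); S_0(τ)=1223/3148

y_0=5 y_1=-3 y_2=-4 y_3=2 y_4=5 y_5=0
S(1/2) = 1223/3148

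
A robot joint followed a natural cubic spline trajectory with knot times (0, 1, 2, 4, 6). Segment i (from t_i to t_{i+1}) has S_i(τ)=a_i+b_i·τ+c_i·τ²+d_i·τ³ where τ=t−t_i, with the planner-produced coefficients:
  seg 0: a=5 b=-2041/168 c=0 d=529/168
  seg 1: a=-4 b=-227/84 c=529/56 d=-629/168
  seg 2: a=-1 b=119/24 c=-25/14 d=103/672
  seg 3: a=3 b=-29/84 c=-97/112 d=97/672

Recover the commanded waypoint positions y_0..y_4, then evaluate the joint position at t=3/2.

y_0 = S_0(0) = a_0 = 5
y_1 = S_1(0) = a_1 = -4
y_2 = S_2(0) = a_2 = -1
y_3 = S_3(0) = a_3 = 3
y_4 = S_3(2) = 0
t_q=3/2 is in segment 1 (τ=1/2); S_1(τ)=-1549/448

y_0=5 y_1=-4 y_2=-1 y_3=3 y_4=0
S(3/2) = -1549/448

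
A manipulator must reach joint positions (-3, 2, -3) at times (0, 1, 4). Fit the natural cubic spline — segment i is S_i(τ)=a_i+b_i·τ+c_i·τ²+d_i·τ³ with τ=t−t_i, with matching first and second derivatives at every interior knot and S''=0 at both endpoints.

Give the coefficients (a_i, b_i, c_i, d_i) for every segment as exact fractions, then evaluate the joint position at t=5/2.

  seg 0: a=-3 b=35/6 c=0 d=-5/6
  seg 1: a=2 b=10/3 c=-5/2 d=5/18
S(5/2) = 37/16

Δ: Δ0=5, Δ1=-5/3
row 1: diag=8, rhs=-40; c'=3/8, d'=-5
back: M1=-5
M: M0=0, M1=-5, M2=0
seg 0: a=-3, c=M0/2=0, d=(M1−M0)/(6·1)=-5/6, b=Δ0−h0·(2M0+M1)/6=35/6
seg 1: a=2, c=M1/2=-5/2, d=(M2−M1)/(6·3)=5/18, b=Δ1−h1·(2M1+M2)/6=10/3
t_q=5/2 → seg 1, τ=3/2; S=2+10/3·τ+-5/2·τ²+5/18·τ³=37/16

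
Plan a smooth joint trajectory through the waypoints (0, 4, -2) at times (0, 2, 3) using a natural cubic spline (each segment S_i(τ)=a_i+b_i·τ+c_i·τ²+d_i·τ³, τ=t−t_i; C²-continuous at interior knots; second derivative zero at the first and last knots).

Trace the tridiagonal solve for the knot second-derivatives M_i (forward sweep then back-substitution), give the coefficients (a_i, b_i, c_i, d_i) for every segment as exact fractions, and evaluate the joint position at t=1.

  seg 0: a=0 b=14/3 c=0 d=-2/3
  seg 1: a=4 b=-10/3 c=-4 d=4/3
S(1) = 4

Δ: Δ0=2, Δ1=-6
row 1: diag=6, rhs=-48; c'=1/6, d'=-8
back: M1=-8
M: M0=0, M1=-8, M2=0
seg 0: a=0, c=M0/2=0, d=(M1−M0)/(6·2)=-2/3, b=Δ0−h0·(2M0+M1)/6=14/3
seg 1: a=4, c=M1/2=-4, d=(M2−M1)/(6·1)=4/3, b=Δ1−h1·(2M1+M2)/6=-10/3
t_q=1 → seg 0, τ=1; S=0+14/3·τ+0·τ²+-2/3·τ³=4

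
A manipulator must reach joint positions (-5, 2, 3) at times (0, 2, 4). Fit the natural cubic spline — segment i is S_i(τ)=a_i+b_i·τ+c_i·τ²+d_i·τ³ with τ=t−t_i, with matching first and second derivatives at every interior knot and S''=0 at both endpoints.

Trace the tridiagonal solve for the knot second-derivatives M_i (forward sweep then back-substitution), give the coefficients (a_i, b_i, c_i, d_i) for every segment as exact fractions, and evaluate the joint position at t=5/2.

Δ: Δ0=7/2, Δ1=1/2
row 1: diag=8, rhs=-18; c'=1/4, d'=-9/4
back: M1=-9/4
M: M0=0, M1=-9/4, M2=0
seg 0: a=-5, c=M0/2=0, d=(M1−M0)/(6·2)=-3/16, b=Δ0−h0·(2M0+M1)/6=17/4
seg 1: a=2, c=M1/2=-9/8, d=(M2−M1)/(6·2)=3/16, b=Δ1−h1·(2M1+M2)/6=2
t_q=5/2 → seg 1, τ=1/2; S=2+2·τ+-9/8·τ²+3/16·τ³=351/128

  seg 0: a=-5 b=17/4 c=0 d=-3/16
  seg 1: a=2 b=2 c=-9/8 d=3/16
S(5/2) = 351/128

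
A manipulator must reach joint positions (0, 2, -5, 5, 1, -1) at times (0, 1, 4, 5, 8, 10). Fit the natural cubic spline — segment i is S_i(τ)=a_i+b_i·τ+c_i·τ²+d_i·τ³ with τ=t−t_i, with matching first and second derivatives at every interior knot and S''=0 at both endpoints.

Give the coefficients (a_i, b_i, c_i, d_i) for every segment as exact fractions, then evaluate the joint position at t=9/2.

Δ: Δ0=2, Δ1=-7/3, Δ2=10, Δ3=-4/3, Δ4=-1
row 1: diag=8, rhs=-26; c'=3/8, d'=-13/4
row 2: denom=8−3·3/8=55/8; d'=(74−3·-13/4)/(55/8)=134/11
row 3: denom=8−1·8/55=432/55; d'=(-68−1·134/11)/(432/55)=-245/24
row 4: denom=10−3·55/144=425/48; d'=(2−3·-245/24)/(425/48)=1566/425
back: M4=1566/425
back: M3=-245/24−55/144·1566/425=-2962/255
back: M2=134/11−8/55·-2962/255=17686/1275
back: M1=-13/4−3/8·17686/1275=-3592/425
M: M0=0, M1=-3592/425, M2=17686/1275, M3=-2962/255, M4=1566/425, M5=0
seg 0: a=0, c=M0/2=0, d=(M1−M0)/(6·1)=-1796/1275, b=Δ0−h0·(2M0+M1)/6=4346/1275
seg 1: a=2, c=M1/2=-1796/425, d=(M2−M1)/(6·3)=14231/11475, b=Δ1−h1·(2M1+M2)/6=-1042/1275
seg 2: a=-5, c=M2/2=8843/1275, d=(M3−M2)/(6·1)=-5416/1275, b=Δ2−h2·(2M2+M3)/6=9323/1275
seg 3: a=5, c=M3/2=-1481/255, d=(M4−M3)/(6·3)=9754/11475, b=Δ3−h3·(2M3+M4)/6=211/25
seg 4: a=1, c=M4/2=783/425, d=(M5−M4)/(6·2)=-261/850, b=Δ4−h4·(2M4+M5)/6=-1469/425
t_q=9/2 → seg 2, τ=1/2; S=-5+9323/1275·τ+8843/1275·τ²+-5416/1275·τ³=-719/5100

  seg 0: a=0 b=4346/1275 c=0 d=-1796/1275
  seg 1: a=2 b=-1042/1275 c=-1796/425 d=14231/11475
  seg 2: a=-5 b=9323/1275 c=8843/1275 d=-5416/1275
  seg 3: a=5 b=211/25 c=-1481/255 d=9754/11475
  seg 4: a=1 b=-1469/425 c=783/425 d=-261/850
S(9/2) = -719/5100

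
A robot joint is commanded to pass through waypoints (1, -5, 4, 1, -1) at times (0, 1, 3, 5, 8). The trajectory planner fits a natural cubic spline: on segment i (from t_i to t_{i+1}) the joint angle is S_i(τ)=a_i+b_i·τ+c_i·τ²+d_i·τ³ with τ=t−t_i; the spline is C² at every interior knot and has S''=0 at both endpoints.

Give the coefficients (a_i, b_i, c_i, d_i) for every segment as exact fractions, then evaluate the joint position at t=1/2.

  seg 0: a=1 b=-2563/312 c=0 d=691/312
  seg 1: a=-5 b=-245/156 c=691/104 d=-563/312
  seg 2: a=4 b=523/156 c=-435/104 d=137/156
  seg 3: a=1 b=-443/156 c=113/104 d=-113/936
S(1/2) = -2355/832

Δ: Δ0=-6, Δ1=9/2, Δ2=-3/2, Δ3=-2/3
row 1: diag=6, rhs=63; c'=1/3, d'=21/2
row 2: denom=8−2·1/3=22/3; d'=(-36−2·21/2)/(22/3)=-171/22
row 3: denom=10−2·3/11=104/11; d'=(5−2·-171/22)/(104/11)=113/52
back: M3=113/52
back: M2=-171/22−3/11·113/52=-435/52
back: M1=21/2−1/3·-435/52=691/52
M: M0=0, M1=691/52, M2=-435/52, M3=113/52, M4=0
seg 0: a=1, c=M0/2=0, d=(M1−M0)/(6·1)=691/312, b=Δ0−h0·(2M0+M1)/6=-2563/312
seg 1: a=-5, c=M1/2=691/104, d=(M2−M1)/(6·2)=-563/312, b=Δ1−h1·(2M1+M2)/6=-245/156
seg 2: a=4, c=M2/2=-435/104, d=(M3−M2)/(6·2)=137/156, b=Δ2−h2·(2M2+M3)/6=523/156
seg 3: a=1, c=M3/2=113/104, d=(M4−M3)/(6·3)=-113/936, b=Δ3−h3·(2M3+M4)/6=-443/156
t_q=1/2 → seg 0, τ=1/2; S=1+-2563/312·τ+0·τ²+691/312·τ³=-2355/832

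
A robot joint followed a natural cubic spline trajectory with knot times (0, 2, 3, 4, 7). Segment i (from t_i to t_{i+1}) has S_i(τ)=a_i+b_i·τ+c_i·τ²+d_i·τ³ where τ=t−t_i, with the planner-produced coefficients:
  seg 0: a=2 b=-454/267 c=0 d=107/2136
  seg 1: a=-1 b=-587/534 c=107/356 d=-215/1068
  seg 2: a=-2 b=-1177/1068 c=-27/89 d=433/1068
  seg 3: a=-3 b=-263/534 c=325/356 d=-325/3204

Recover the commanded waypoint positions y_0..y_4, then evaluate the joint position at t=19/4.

y_0=2 y_1=-1 y_2=-2 y_3=-3 y_4=1
S(19/4) = -66043/22784

y_0 = S_0(0) = a_0 = 2
y_1 = S_1(0) = a_1 = -1
y_2 = S_2(0) = a_2 = -2
y_3 = S_3(0) = a_3 = -3
y_4 = S_3(3) = 1
t_q=19/4 is in segment 3 (τ=3/4); S_3(τ)=-66043/22784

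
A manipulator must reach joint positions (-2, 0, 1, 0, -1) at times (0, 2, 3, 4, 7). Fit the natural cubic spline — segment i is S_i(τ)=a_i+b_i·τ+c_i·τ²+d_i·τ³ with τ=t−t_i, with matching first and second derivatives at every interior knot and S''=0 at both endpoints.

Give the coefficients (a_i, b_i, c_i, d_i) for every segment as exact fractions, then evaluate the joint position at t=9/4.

Δ: Δ0=1, Δ1=1, Δ2=-1, Δ3=-1/3
row 1: diag=6, rhs=0; c'=1/6, d'=0
row 2: denom=4−1·1/6=23/6; d'=(-12−1·0)/(23/6)=-72/23
row 3: denom=8−1·6/23=178/23; d'=(4−1·-72/23)/(178/23)=82/89
back: M3=82/89
back: M2=-72/23−6/23·82/89=-300/89
back: M1=0−1/6·-300/89=50/89
M: M0=0, M1=50/89, M2=-300/89, M3=82/89, M4=0
seg 0: a=-2, c=M0/2=0, d=(M1−M0)/(6·2)=25/534, b=Δ0−h0·(2M0+M1)/6=217/267
seg 1: a=0, c=M1/2=25/89, d=(M2−M1)/(6·1)=-175/267, b=Δ1−h1·(2M1+M2)/6=367/267
seg 2: a=1, c=M2/2=-150/89, d=(M3−M2)/(6·1)=191/267, b=Δ2−h2·(2M2+M3)/6=-8/267
seg 3: a=0, c=M3/2=41/89, d=(M4−M3)/(6·3)=-41/801, b=Δ3−h3·(2M3+M4)/6=-335/267
t_q=9/4 → seg 1, τ=1/4; S=0+367/267·τ+25/89·τ²+-175/267·τ³=1999/5696

  seg 0: a=-2 b=217/267 c=0 d=25/534
  seg 1: a=0 b=367/267 c=25/89 d=-175/267
  seg 2: a=1 b=-8/267 c=-150/89 d=191/267
  seg 3: a=0 b=-335/267 c=41/89 d=-41/801
S(9/4) = 1999/5696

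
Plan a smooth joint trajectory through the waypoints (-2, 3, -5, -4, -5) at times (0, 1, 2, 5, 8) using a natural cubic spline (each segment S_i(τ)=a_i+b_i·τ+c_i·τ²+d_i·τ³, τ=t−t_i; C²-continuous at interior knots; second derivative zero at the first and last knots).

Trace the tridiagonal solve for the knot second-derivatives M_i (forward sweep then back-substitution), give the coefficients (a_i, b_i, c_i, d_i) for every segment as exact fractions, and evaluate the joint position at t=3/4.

  seg 0: a=-2 b=971/112 c=0 d=-411/112
  seg 1: a=3 b=-131/56 c=-1233/112 d=599/112
  seg 2: a=-5 b=-133/16 c=141/28 d=-2171/3024
  seg 3: a=-4 b=141/56 c=-479/336 d=479/3024
S(3/4) = 3025/1024

Δ: Δ0=5, Δ1=-8, Δ2=1/3, Δ3=-1/3
row 1: diag=4, rhs=-78; c'=1/4, d'=-39/2
row 2: denom=8−1·1/4=31/4; d'=(50−1·-39/2)/(31/4)=278/31
row 3: denom=12−3·12/31=336/31; d'=(-4−3·278/31)/(336/31)=-479/168
back: M3=-479/168
back: M2=278/31−12/31·-479/168=141/14
back: M1=-39/2−1/4·141/14=-1233/56
M: M0=0, M1=-1233/56, M2=141/14, M3=-479/168, M4=0
seg 0: a=-2, c=M0/2=0, d=(M1−M0)/(6·1)=-411/112, b=Δ0−h0·(2M0+M1)/6=971/112
seg 1: a=3, c=M1/2=-1233/112, d=(M2−M1)/(6·1)=599/112, b=Δ1−h1·(2M1+M2)/6=-131/56
seg 2: a=-5, c=M2/2=141/28, d=(M3−M2)/(6·3)=-2171/3024, b=Δ2−h2·(2M2+M3)/6=-133/16
seg 3: a=-4, c=M3/2=-479/336, d=(M4−M3)/(6·3)=479/3024, b=Δ3−h3·(2M3+M4)/6=141/56
t_q=3/4 → seg 0, τ=3/4; S=-2+971/112·τ+0·τ²+-411/112·τ³=3025/1024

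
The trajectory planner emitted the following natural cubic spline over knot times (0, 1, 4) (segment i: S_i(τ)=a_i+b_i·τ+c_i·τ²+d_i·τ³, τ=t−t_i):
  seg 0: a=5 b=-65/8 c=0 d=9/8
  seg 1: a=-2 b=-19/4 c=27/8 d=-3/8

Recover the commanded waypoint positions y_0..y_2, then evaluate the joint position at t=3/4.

y_0 = S_0(0) = a_0 = 5
y_1 = S_1(0) = a_1 = -2
y_2 = S_1(3) = 4
t_q=3/4 is in segment 0 (τ=3/4); S_0(τ)=-317/512

y_0=5 y_1=-2 y_2=4
S(3/4) = -317/512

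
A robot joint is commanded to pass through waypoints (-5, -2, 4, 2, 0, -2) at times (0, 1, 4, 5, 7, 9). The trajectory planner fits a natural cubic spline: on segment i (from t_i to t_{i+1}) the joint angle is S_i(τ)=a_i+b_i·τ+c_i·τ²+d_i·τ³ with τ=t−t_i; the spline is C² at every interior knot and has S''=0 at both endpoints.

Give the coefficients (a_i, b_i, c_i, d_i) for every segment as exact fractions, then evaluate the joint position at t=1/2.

  seg 0: a=-5 b=1715/589 c=0 d=52/589
  seg 1: a=-2 b=1871/589 c=156/589 d=-129/589
  seg 2: a=4 b=-676/589 c=-1005/589 d=503/589
  seg 3: a=2 b=-1177/589 c=504/589 d=-105/589
  seg 4: a=0 b=-421/589 c=-126/589 d=21/589
S(1/2) = -2081/589

Δ: Δ0=3, Δ1=2, Δ2=-2, Δ3=-1, Δ4=-1
row 1: diag=8, rhs=-6; c'=3/8, d'=-3/4
row 2: denom=8−3·3/8=55/8; d'=(-24−3·-3/4)/(55/8)=-174/55
row 3: denom=6−1·8/55=322/55; d'=(6−1·-174/55)/(322/55)=36/23
row 4: denom=8−2·55/161=1178/161; d'=(0−2·36/23)/(1178/161)=-252/589
back: M4=-252/589
back: M3=36/23−55/161·-252/589=1008/589
back: M2=-174/55−8/55·1008/589=-2010/589
back: M1=-3/4−3/8·-2010/589=312/589
M: M0=0, M1=312/589, M2=-2010/589, M3=1008/589, M4=-252/589, M5=0
seg 0: a=-5, c=M0/2=0, d=(M1−M0)/(6·1)=52/589, b=Δ0−h0·(2M0+M1)/6=1715/589
seg 1: a=-2, c=M1/2=156/589, d=(M2−M1)/(6·3)=-129/589, b=Δ1−h1·(2M1+M2)/6=1871/589
seg 2: a=4, c=M2/2=-1005/589, d=(M3−M2)/(6·1)=503/589, b=Δ2−h2·(2M2+M3)/6=-676/589
seg 3: a=2, c=M3/2=504/589, d=(M4−M3)/(6·2)=-105/589, b=Δ3−h3·(2M3+M4)/6=-1177/589
seg 4: a=0, c=M4/2=-126/589, d=(M5−M4)/(6·2)=21/589, b=Δ4−h4·(2M4+M5)/6=-421/589
t_q=1/2 → seg 0, τ=1/2; S=-5+1715/589·τ+0·τ²+52/589·τ³=-2081/589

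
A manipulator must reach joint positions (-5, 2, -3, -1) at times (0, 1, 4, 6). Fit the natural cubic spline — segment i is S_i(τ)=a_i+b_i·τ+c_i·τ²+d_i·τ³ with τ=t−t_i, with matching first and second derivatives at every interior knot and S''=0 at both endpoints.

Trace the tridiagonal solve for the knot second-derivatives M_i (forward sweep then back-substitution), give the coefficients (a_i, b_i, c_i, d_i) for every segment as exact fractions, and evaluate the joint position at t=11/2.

Δ: Δ0=7, Δ1=-5/3, Δ2=1
row 1: diag=8, rhs=-52; c'=3/8, d'=-13/2
row 2: denom=10−3·3/8=71/8; d'=(16−3·-13/2)/(71/8)=4
back: M2=4
back: M1=-13/2−3/8·4=-8
M: M0=0, M1=-8, M2=4, M3=0
seg 0: a=-5, c=M0/2=0, d=(M1−M0)/(6·1)=-4/3, b=Δ0−h0·(2M0+M1)/6=25/3
seg 1: a=2, c=M1/2=-4, d=(M2−M1)/(6·3)=2/3, b=Δ1−h1·(2M1+M2)/6=13/3
seg 2: a=-3, c=M2/2=2, d=(M3−M2)/(6·2)=-1/3, b=Δ2−h2·(2M2+M3)/6=-5/3
t_q=11/2 → seg 2, τ=3/2; S=-3+-5/3·τ+2·τ²+-1/3·τ³=-17/8

  seg 0: a=-5 b=25/3 c=0 d=-4/3
  seg 1: a=2 b=13/3 c=-4 d=2/3
  seg 2: a=-3 b=-5/3 c=2 d=-1/3
S(11/2) = -17/8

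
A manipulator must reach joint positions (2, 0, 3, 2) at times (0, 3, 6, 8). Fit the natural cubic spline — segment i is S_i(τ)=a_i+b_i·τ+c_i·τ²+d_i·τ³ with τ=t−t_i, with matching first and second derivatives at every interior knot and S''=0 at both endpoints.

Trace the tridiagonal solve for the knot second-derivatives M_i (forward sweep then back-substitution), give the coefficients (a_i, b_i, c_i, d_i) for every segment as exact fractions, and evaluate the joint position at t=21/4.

  seg 0: a=2 b=-275/222 c=0 d=127/1998
  seg 1: a=0 b=53/111 c=127/222 d=-265/1998
  seg 2: a=3 b=73/222 c=-23/37 d=23/222
S(21/4) = 11649/4736

Δ: Δ0=-2/3, Δ1=1, Δ2=-1/2
row 1: diag=12, rhs=10; c'=1/4, d'=5/6
row 2: denom=10−3·1/4=37/4; d'=(-9−3·5/6)/(37/4)=-46/37
back: M2=-46/37
back: M1=5/6−1/4·-46/37=127/111
M: M0=0, M1=127/111, M2=-46/37, M3=0
seg 0: a=2, c=M0/2=0, d=(M1−M0)/(6·3)=127/1998, b=Δ0−h0·(2M0+M1)/6=-275/222
seg 1: a=0, c=M1/2=127/222, d=(M2−M1)/(6·3)=-265/1998, b=Δ1−h1·(2M1+M2)/6=53/111
seg 2: a=3, c=M2/2=-23/37, d=(M3−M2)/(6·2)=23/222, b=Δ2−h2·(2M2+M3)/6=73/222
t_q=21/4 → seg 1, τ=9/4; S=0+53/111·τ+127/222·τ²+-265/1998·τ³=11649/4736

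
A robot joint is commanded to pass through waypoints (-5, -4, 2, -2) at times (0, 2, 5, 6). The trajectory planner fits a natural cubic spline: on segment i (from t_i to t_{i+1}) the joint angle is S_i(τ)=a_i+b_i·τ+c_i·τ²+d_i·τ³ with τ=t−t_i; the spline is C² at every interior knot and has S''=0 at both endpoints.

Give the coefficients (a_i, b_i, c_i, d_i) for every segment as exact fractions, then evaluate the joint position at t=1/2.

Δ: Δ0=1/2, Δ1=2, Δ2=-4
row 1: diag=10, rhs=9; c'=3/10, d'=9/10
row 2: denom=8−3·3/10=71/10; d'=(-36−3·9/10)/(71/10)=-387/71
back: M2=-387/71
back: M1=9/10−3/10·-387/71=180/71
M: M0=0, M1=180/71, M2=-387/71, M3=0
seg 0: a=-5, c=M0/2=0, d=(M1−M0)/(6·2)=15/71, b=Δ0−h0·(2M0+M1)/6=-49/142
seg 1: a=-4, c=M1/2=90/71, d=(M2−M1)/(6·3)=-63/142, b=Δ1−h1·(2M1+M2)/6=311/142
seg 2: a=2, c=M2/2=-387/142, d=(M3−M2)/(6·1)=129/142, b=Δ2−h2·(2M2+M3)/6=-155/71
t_q=1/2 → seg 0, τ=1/2; S=-5+-49/142·τ+0·τ²+15/71·τ³=-2923/568

  seg 0: a=-5 b=-49/142 c=0 d=15/71
  seg 1: a=-4 b=311/142 c=90/71 d=-63/142
  seg 2: a=2 b=-155/71 c=-387/142 d=129/142
S(1/2) = -2923/568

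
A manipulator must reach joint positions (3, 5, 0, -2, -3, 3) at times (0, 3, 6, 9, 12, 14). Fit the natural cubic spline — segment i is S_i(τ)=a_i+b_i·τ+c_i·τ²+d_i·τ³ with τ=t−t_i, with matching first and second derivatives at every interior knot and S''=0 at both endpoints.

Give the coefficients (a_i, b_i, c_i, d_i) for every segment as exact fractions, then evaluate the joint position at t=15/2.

Δ: Δ0=2/3, Δ1=-5/3, Δ2=-2/3, Δ3=-1/3, Δ4=3
row 1: diag=12, rhs=-14; c'=1/4, d'=-7/6
row 2: denom=12−3·1/4=45/4; d'=(6−3·-7/6)/(45/4)=38/45
row 3: denom=12−3·4/15=56/5; d'=(2−3·38/45)/(56/5)=-1/21
row 4: denom=10−3·15/56=515/56; d'=(20−3·-1/21)/(515/56)=1128/515
back: M4=1128/515
back: M3=-1/21−15/56·1128/515=-196/309
back: M2=38/45−4/15·-196/309=522/515
back: M1=-7/6−1/4·522/515=-2194/1545
M: M0=0, M1=-2194/1545, M2=522/515, M3=-196/309, M4=1128/515, M5=0
seg 0: a=3, c=M0/2=0, d=(M1−M0)/(6·3)=-1097/13905, b=Δ0−h0·(2M0+M1)/6=709/515
seg 1: a=5, c=M1/2=-1097/1545, d=(M2−M1)/(6·3)=376/2781, b=Δ1−h1·(2M1+M2)/6=-388/515
seg 2: a=0, c=M2/2=261/515, d=(M3−M2)/(6·3)=-1273/13905, b=Δ2−h2·(2M2+M3)/6=-702/515
seg 3: a=-2, c=M3/2=-98/309, d=(M4−M3)/(6·3)=2182/13905, b=Δ3−h3·(2M3+M4)/6=-409/515
seg 4: a=-3, c=M4/2=564/515, d=(M5−M4)/(6·2)=-94/515, b=Δ4−h4·(2M4+M5)/6=793/515
t_q=15/2 → seg 2, τ=3/2; S=0+-702/515·τ+261/515·τ²+-1273/13905·τ³=-4999/4120

  seg 0: a=3 b=709/515 c=0 d=-1097/13905
  seg 1: a=5 b=-388/515 c=-1097/1545 d=376/2781
  seg 2: a=0 b=-702/515 c=261/515 d=-1273/13905
  seg 3: a=-2 b=-409/515 c=-98/309 d=2182/13905
  seg 4: a=-3 b=793/515 c=564/515 d=-94/515
S(15/2) = -4999/4120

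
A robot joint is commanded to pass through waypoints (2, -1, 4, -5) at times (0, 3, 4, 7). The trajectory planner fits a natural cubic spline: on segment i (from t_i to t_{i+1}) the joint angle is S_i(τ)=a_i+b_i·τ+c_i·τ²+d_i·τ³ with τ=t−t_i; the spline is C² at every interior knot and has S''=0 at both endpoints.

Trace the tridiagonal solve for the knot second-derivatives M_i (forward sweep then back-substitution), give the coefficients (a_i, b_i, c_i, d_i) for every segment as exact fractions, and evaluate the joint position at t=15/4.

Δ: Δ0=-1, Δ1=5, Δ2=-3
row 1: diag=8, rhs=36; c'=1/8, d'=9/2
row 2: denom=8−1·1/8=63/8; d'=(-48−1·9/2)/(63/8)=-20/3
back: M2=-20/3
back: M1=9/2−1/8·-20/3=16/3
M: M0=0, M1=16/3, M2=-20/3, M3=0
seg 0: a=2, c=M0/2=0, d=(M1−M0)/(6·3)=8/27, b=Δ0−h0·(2M0+M1)/6=-11/3
seg 1: a=-1, c=M1/2=8/3, d=(M2−M1)/(6·1)=-2, b=Δ1−h1·(2M1+M2)/6=13/3
seg 2: a=4, c=M2/2=-10/3, d=(M3−M2)/(6·3)=10/27, b=Δ2−h2·(2M2+M3)/6=11/3
t_q=15/4 → seg 1, τ=3/4; S=-1+13/3·τ+8/3·τ²+-2·τ³=93/32

  seg 0: a=2 b=-11/3 c=0 d=8/27
  seg 1: a=-1 b=13/3 c=8/3 d=-2
  seg 2: a=4 b=11/3 c=-10/3 d=10/27
S(15/4) = 93/32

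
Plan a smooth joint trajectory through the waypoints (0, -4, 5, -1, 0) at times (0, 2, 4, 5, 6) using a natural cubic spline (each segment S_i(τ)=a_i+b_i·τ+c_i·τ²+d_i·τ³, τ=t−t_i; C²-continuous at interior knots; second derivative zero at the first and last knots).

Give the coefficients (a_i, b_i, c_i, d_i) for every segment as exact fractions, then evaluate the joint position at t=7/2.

  seg 0: a=0 b=-277/56 c=0 d=165/224
  seg 1: a=-4 b=109/28 c=495/112 d=-461/224
  seg 2: a=5 b=-25/8 c=-111/14 d=283/56
  seg 3: a=-1 b=-107/28 c=405/56 d=-135/56
S(7/2) = 8669/1792

Δ: Δ0=-2, Δ1=9/2, Δ2=-6, Δ3=1
row 1: diag=8, rhs=39; c'=1/4, d'=39/8
row 2: denom=6−2·1/4=11/2; d'=(-63−2·39/8)/(11/2)=-291/22
row 3: denom=4−1·2/11=42/11; d'=(42−1·-291/22)/(42/11)=405/28
back: M3=405/28
back: M2=-291/22−2/11·405/28=-111/7
back: M1=39/8−1/4·-111/7=495/56
M: M0=0, M1=495/56, M2=-111/7, M3=405/28, M4=0
seg 0: a=0, c=M0/2=0, d=(M1−M0)/(6·2)=165/224, b=Δ0−h0·(2M0+M1)/6=-277/56
seg 1: a=-4, c=M1/2=495/112, d=(M2−M1)/(6·2)=-461/224, b=Δ1−h1·(2M1+M2)/6=109/28
seg 2: a=5, c=M2/2=-111/14, d=(M3−M2)/(6·1)=283/56, b=Δ2−h2·(2M2+M3)/6=-25/8
seg 3: a=-1, c=M3/2=405/56, d=(M4−M3)/(6·1)=-135/56, b=Δ3−h3·(2M3+M4)/6=-107/28
t_q=7/2 → seg 1, τ=3/2; S=-4+109/28·τ+495/112·τ²+-461/224·τ³=8669/1792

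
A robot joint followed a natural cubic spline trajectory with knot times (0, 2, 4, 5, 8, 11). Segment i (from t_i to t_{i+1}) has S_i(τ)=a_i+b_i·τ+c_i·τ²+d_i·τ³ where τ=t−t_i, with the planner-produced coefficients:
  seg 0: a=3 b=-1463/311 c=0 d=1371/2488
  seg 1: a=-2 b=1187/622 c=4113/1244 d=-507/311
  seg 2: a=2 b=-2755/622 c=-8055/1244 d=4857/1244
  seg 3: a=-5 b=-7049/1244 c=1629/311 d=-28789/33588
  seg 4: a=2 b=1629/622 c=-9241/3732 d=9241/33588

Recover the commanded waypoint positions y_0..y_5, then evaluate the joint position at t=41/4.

y_0 = S_0(0) = a_0 = 3
y_1 = S_1(0) = a_1 = -2
y_2 = S_2(0) = a_2 = 2
y_3 = S_3(0) = a_3 = -5
y_4 = S_4(0) = a_4 = 2
y_5 = S_4(3) = -5
t_q=41/4 is in segment 4 (τ=9/4); S_4(τ)=-120137/79616

y_0=3 y_1=-2 y_2=2 y_3=-5 y_4=2 y_5=-5
S(41/4) = -120137/79616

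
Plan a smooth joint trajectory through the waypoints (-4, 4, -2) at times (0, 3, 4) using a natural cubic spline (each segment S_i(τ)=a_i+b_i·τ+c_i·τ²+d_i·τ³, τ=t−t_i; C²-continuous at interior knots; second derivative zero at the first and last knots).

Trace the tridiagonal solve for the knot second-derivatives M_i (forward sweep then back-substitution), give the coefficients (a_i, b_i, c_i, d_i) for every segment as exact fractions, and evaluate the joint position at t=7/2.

Δ: Δ0=8/3, Δ1=-6
row 1: diag=8, rhs=-52; c'=1/8, d'=-13/2
back: M1=-13/2
M: M0=0, M1=-13/2, M2=0
seg 0: a=-4, c=M0/2=0, d=(M1−M0)/(6·3)=-13/36, b=Δ0−h0·(2M0+M1)/6=71/12
seg 1: a=4, c=M1/2=-13/4, d=(M2−M1)/(6·1)=13/12, b=Δ1−h1·(2M1+M2)/6=-23/6
t_q=7/2 → seg 1, τ=1/2; S=4+-23/6·τ+-13/4·τ²+13/12·τ³=45/32

  seg 0: a=-4 b=71/12 c=0 d=-13/36
  seg 1: a=4 b=-23/6 c=-13/4 d=13/12
S(7/2) = 45/32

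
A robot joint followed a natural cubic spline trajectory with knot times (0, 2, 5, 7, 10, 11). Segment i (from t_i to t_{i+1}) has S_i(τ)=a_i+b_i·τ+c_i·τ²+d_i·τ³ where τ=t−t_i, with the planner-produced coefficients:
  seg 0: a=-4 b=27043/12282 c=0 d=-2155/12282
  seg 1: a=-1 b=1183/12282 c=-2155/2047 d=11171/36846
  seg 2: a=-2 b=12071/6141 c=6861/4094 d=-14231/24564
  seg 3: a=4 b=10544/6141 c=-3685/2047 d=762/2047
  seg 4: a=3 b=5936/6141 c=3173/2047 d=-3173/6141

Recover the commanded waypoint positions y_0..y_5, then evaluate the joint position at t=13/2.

y_0 = S_0(0) = a_0 = -4
y_1 = S_1(0) = a_1 = -1
y_2 = S_2(0) = a_2 = -2
y_3 = S_3(0) = a_3 = 4
y_4 = S_4(0) = a_4 = 3
y_5 = S_4(1) = 5
t_q=13/2 is in segment 2 (τ=3/2); S_2(τ)=181045/65504

y_0=-4 y_1=-1 y_2=-2 y_3=4 y_4=3 y_5=5
S(13/2) = 181045/65504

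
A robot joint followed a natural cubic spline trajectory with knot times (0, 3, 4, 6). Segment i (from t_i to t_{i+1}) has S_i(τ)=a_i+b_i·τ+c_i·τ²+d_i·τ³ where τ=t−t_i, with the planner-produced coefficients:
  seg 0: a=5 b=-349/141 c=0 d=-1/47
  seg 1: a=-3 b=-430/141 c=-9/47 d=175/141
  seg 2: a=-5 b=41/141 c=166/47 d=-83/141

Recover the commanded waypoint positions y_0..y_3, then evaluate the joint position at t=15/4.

y_0 = S_0(0) = a_0 = 5
y_1 = S_1(0) = a_1 = -3
y_2 = S_2(0) = a_2 = -5
y_3 = S_2(2) = 5
t_q=15/4 is in segment 1 (τ=3/4); S_1(τ)=-14653/3008

y_0=5 y_1=-3 y_2=-5 y_3=5
S(15/4) = -14653/3008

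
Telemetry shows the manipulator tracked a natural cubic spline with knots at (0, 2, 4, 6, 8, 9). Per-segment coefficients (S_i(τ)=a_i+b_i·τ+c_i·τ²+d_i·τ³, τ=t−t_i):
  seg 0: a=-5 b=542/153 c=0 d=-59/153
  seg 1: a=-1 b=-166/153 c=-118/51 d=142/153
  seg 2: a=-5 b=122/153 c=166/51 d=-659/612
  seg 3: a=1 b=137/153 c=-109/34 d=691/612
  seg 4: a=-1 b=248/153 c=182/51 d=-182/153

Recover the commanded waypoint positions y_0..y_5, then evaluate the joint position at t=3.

y_0=-5 y_1=-1 y_2=-5 y_3=1 y_4=-1 y_5=3
S(3) = -59/17

y_0 = S_0(0) = a_0 = -5
y_1 = S_1(0) = a_1 = -1
y_2 = S_2(0) = a_2 = -5
y_3 = S_3(0) = a_3 = 1
y_4 = S_4(0) = a_4 = -1
y_5 = S_4(1) = 3
t_q=3 is in segment 1 (τ=1); S_1(τ)=-59/17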